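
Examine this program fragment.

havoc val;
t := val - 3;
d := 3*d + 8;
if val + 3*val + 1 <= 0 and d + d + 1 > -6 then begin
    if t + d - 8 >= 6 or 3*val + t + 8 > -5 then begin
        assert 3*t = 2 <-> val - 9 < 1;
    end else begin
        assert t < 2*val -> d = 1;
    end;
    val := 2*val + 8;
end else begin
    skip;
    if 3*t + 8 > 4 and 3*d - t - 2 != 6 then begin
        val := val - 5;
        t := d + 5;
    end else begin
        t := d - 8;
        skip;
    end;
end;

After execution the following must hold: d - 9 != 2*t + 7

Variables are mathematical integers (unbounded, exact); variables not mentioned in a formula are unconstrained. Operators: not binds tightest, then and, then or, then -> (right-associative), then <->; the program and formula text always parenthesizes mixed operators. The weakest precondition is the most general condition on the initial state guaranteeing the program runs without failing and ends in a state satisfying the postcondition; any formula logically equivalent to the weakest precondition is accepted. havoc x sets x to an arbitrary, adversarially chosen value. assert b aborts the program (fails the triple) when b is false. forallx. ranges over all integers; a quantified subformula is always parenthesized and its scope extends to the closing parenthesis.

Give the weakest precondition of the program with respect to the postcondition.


Working backward. After the program, the postcondition d - 9 != 2*t + 7 must hold; in canonical form it is d != 2*t + 16.
Then branch requires ((d + t >= 14 or t + 3*val > -13) -> ((3*t = 2 <-> val < 10) and d != 2*t + 16)) and ((not (d + t >= 14 or t + 3*val > -13)) -> ((t < 2*val -> d = 1) and d != 2*t + 16)); else branch requires ((3*t > -4 and 3*d != t + 8) -> d != -26) and ((not (3*t > -4 and 3*d != t + 8)) -> d != 0).
Before the if: ((4*val <= -1 and 2*d > -7) -> (((d + t >= 14 or t + 3*val > -13) -> ((3*t = 2 <-> val < 10) and d != 2*t + 16)) and ((not (d + t >= 14 or t + 3*val > -13)) -> ((t < 2*val -> d = 1) and d != 2*t + 16)))) and ((not (4*val <= -1 and 2*d > -7)) -> (((3*t > -4 and 3*d != t + 8) -> d != -26) and ((not (3*t > -4 and 3*d != t + 8)) -> d != 0)))
Before d := 3*d + 8: ((4*val <= -1 and 6*d > -23) -> (((3*d + t >= 6 or t + 3*val > -13) -> ((3*t = 2 <-> val < 10) and 3*d != 2*t + 8)) and ((not (3*d + t >= 6 or t + 3*val > -13)) -> ((t < 2*val -> 3*d = -7) and 3*d != 2*t + 8)))) and ((not (4*val <= -1 and 6*d > -23)) -> (((3*t > -4 and 9*d != t - 16) -> 3*d != -34) and ((not (3*t > -4 and 9*d != t - 16)) -> 3*d != -8)))
Before t := val - 3: ((4*val <= -1 and 6*d > -23) -> (((3*d + val >= 9 or 4*val > -10) -> ((3*val = 11 <-> val < 10) and 3*d != 2*val + 2)) and ((not (3*d + val >= 9 or 4*val > -10)) -> ((val > -3 -> 3*d = -7) and 3*d != 2*val + 2)))) and ((not (4*val <= -1 and 6*d > -23)) -> (((3*val > 5 and 9*d != val - 19) -> 3*d != -34) and ((not (3*val > 5 and 9*d != val - 19)) -> 3*d != -8)))
Before havoc val: forall val_1. (((4*val_1 <= -1 and 6*d > -23) -> (((3*d + val_1 >= 9 or 4*val_1 > -10) -> ((3*val_1 = 11 <-> val_1 < 10) and 3*d != 2*val_1 + 2)) and ((not (3*d + val_1 >= 9 or 4*val_1 > -10)) -> ((val_1 > -3 -> 3*d = -7) and 3*d != 2*val_1 + 2)))) and ((not (4*val_1 <= -1 and 6*d > -23)) -> (((3*val_1 > 5 and 9*d != val_1 - 19) -> 3*d != -34) and ((not (3*val_1 > 5 and 9*d != val_1 - 19)) -> 3*d != -8))))
Answer: WP = forall val_1. (((4*val_1 <= -1 and 6*d > -23) -> (((3*d + val_1 >= 9 or 4*val_1 > -10) -> ((3*val_1 = 11 <-> val_1 < 10) and 3*d != 2*val_1 + 2)) and ((not (3*d + val_1 >= 9 or 4*val_1 > -10)) -> ((val_1 > -3 -> 3*d = -7) and 3*d != 2*val_1 + 2)))) and ((not (4*val_1 <= -1 and 6*d > -23)) -> (((3*val_1 > 5 and 9*d != val_1 - 19) -> 3*d != -34) and ((not (3*val_1 > 5 and 9*d != val_1 - 19)) -> 3*d != -8))))


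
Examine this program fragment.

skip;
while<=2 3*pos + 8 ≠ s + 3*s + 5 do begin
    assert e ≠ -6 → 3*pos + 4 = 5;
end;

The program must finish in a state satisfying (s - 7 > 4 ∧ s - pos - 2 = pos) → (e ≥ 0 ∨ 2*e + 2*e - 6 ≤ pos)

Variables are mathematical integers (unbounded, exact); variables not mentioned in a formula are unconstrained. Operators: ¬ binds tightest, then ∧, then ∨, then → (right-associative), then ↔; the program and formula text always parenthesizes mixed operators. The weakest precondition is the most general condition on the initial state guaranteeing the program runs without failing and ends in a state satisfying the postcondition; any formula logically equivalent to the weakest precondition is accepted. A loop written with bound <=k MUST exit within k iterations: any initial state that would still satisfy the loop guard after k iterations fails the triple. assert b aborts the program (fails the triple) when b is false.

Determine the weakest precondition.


Working backward. After the program, the postcondition (s - 7 > 4 ∧ s - pos - 2 = pos) → (e ≥ 0 ∨ 2*e + 2*e - 6 ≤ pos) must hold; in canonical form it is (s > 11 ∧ s = 2*pos + 2) → (e ≥ 0 ∨ 4*e ≤ pos + 6).
Before the loop (bound <=2), unroll the exhaustion recursion (WP_0 = exit-now case; WP_j = one more guarded iteration, up to j = 2):
  WP_0: (¬(3*pos ≠ 4*s - 3)) ∧ ((s > 11 ∧ s = 2*pos + 2) → (e ≥ 0 ∨ 4*e ≤ pos + 6))
  WP_1: (3*pos ≠ 4*s - 3 → ((e ≠ -6 → 3*pos = 1) ∧ (¬(3*pos ≠ 4*s - 3)) ∧ ((s > 11 ∧ s = 2*pos + 2) → (e ≥ 0 ∨ 4*e ≤ pos + 6)))) ∧ ((¬(3*pos ≠ 4*s - 3)) → ((s > 11 ∧ s = 2*pos + 2) → (e ≥ 0 ∨ 4*e ≤ pos + 6)))
  WP_2: (3*pos ≠ 4*s - 3 → ((e ≠ -6 → 3*pos = 1) ∧ (3*pos ≠ 4*s - 3 → ((e ≠ -6 → 3*pos = 1) ∧ (¬(3*pos ≠ 4*s - 3)) ∧ ((s > 11 ∧ s = 2*pos + 2) → (e ≥ 0 ∨ 4*e ≤ pos + 6)))) ∧ ((¬(3*pos ≠ 4*s - 3)) → ((s > 11 ∧ s = 2*pos + 2) → (e ≥ 0 ∨ 4*e ≤ pos + 6))))) ∧ ((¬(3*pos ≠ 4*s - 3)) → ((s > 11 ∧ s = 2*pos + 2) → (e ≥ 0 ∨ 4*e ≤ pos + 6)))
So before the loop: (3*pos ≠ 4*s - 3 → ((e ≠ -6 → 3*pos = 1) ∧ (3*pos ≠ 4*s - 3 → ((e ≠ -6 → 3*pos = 1) ∧ (¬(3*pos ≠ 4*s - 3)) ∧ ((s > 11 ∧ s = 2*pos + 2) → (e ≥ 0 ∨ 4*e ≤ pos + 6)))) ∧ ((¬(3*pos ≠ 4*s - 3)) → ((s > 11 ∧ s = 2*pos + 2) → (e ≥ 0 ∨ 4*e ≤ pos + 6))))) ∧ ((¬(3*pos ≠ 4*s - 3)) → ((s > 11 ∧ s = 2*pos + 2) → (e ≥ 0 ∨ 4*e ≤ pos + 6)))
Before skip: (3*pos ≠ 4*s - 3 → ((e ≠ -6 → 3*pos = 1) ∧ (3*pos ≠ 4*s - 3 → ((e ≠ -6 → 3*pos = 1) ∧ (¬(3*pos ≠ 4*s - 3)) ∧ ((s > 11 ∧ s = 2*pos + 2) → (e ≥ 0 ∨ 4*e ≤ pos + 6)))) ∧ ((¬(3*pos ≠ 4*s - 3)) → ((s > 11 ∧ s = 2*pos + 2) → (e ≥ 0 ∨ 4*e ≤ pos + 6))))) ∧ ((¬(3*pos ≠ 4*s - 3)) → ((s > 11 ∧ s = 2*pos + 2) → (e ≥ 0 ∨ 4*e ≤ pos + 6)))
Answer: WP = (3*pos ≠ 4*s - 3 → ((e ≠ -6 → 3*pos = 1) ∧ (3*pos ≠ 4*s - 3 → ((e ≠ -6 → 3*pos = 1) ∧ (¬(3*pos ≠ 4*s - 3)) ∧ ((s > 11 ∧ s = 2*pos + 2) → (e ≥ 0 ∨ 4*e ≤ pos + 6)))) ∧ ((¬(3*pos ≠ 4*s - 3)) → ((s > 11 ∧ s = 2*pos + 2) → (e ≥ 0 ∨ 4*e ≤ pos + 6))))) ∧ ((¬(3*pos ≠ 4*s - 3)) → ((s > 11 ∧ s = 2*pos + 2) → (e ≥ 0 ∨ 4*e ≤ pos + 6)))


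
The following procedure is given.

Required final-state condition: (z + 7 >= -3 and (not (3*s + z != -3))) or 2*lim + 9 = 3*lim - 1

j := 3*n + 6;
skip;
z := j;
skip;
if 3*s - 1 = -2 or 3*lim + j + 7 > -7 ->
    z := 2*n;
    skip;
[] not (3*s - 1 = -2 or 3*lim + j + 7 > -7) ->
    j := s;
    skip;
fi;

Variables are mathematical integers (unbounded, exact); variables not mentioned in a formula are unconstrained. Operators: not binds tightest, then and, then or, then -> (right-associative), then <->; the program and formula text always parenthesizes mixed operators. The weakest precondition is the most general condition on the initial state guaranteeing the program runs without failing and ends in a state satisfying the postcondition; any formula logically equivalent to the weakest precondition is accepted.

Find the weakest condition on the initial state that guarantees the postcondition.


Working backward. After the program, the postcondition (z + 7 >= -3 and (not (3*s + z != -3))) or 2*lim + 9 = 3*lim - 1 must hold; in canonical form it is (z >= -10 and (not (3*s + z != -3))) or lim = 10.
Then branch requires (2*n >= -10 and (not (2*n + 3*s != -3))) or lim = 10; else branch requires (z >= -10 and (not (3*s + z != -3))) or lim = 10.
Before the if: ((3*s = -1 or j + 3*lim > -14) -> ((2*n >= -10 and (not (2*n + 3*s != -3))) or lim = 10)) and ((not (3*s = -1 or j + 3*lim > -14)) -> ((z >= -10 and (not (3*s + z != -3))) or lim = 10))
Before skip: ((3*s = -1 or j + 3*lim > -14) -> ((2*n >= -10 and (not (2*n + 3*s != -3))) or lim = 10)) and ((not (3*s = -1 or j + 3*lim > -14)) -> ((z >= -10 and (not (3*s + z != -3))) or lim = 10))
Before z := j: ((3*s = -1 or j + 3*lim > -14) -> ((2*n >= -10 and (not (2*n + 3*s != -3))) or lim = 10)) and ((not (3*s = -1 or j + 3*lim > -14)) -> ((j >= -10 and (not (j + 3*s != -3))) or lim = 10))
Before skip: ((3*s = -1 or j + 3*lim > -14) -> ((2*n >= -10 and (not (2*n + 3*s != -3))) or lim = 10)) and ((not (3*s = -1 or j + 3*lim > -14)) -> ((j >= -10 and (not (j + 3*s != -3))) or lim = 10))
Before j := 3*n + 6: ((3*s = -1 or 3*lim + 3*n > -20) -> ((2*n >= -10 and (not (2*n + 3*s != -3))) or lim = 10)) and ((not (3*s = -1 or 3*lim + 3*n > -20)) -> ((3*n >= -16 and (not (3*n + 3*s != -9))) or lim = 10))
Answer: WP = ((3*s = -1 or 3*lim + 3*n > -20) -> ((2*n >= -10 and (not (2*n + 3*s != -3))) or lim = 10)) and ((not (3*s = -1 or 3*lim + 3*n > -20)) -> ((3*n >= -16 and (not (3*n + 3*s != -9))) or lim = 10))


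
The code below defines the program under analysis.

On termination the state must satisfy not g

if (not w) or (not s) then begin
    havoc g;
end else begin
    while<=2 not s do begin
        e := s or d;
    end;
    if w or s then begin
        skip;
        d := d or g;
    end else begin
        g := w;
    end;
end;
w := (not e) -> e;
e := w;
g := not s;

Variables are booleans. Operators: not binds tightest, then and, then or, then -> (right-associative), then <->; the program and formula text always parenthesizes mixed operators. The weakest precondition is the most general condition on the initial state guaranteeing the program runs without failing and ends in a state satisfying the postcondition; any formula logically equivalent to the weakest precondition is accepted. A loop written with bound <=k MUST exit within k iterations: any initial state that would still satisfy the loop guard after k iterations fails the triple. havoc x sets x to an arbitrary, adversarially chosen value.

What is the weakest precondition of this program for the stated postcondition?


Working backward. After the program, not g must hold.
Before g := not s: s
Before e := w: s
Before w := (not e) -> e: s
Then branch requires s; else branch requires ((not s) -> (((not s) -> (s and ((w or s) -> s) and ((not (w or s)) -> s))) and (s -> (((w or s) -> s) and ((not (w or s)) -> s))))) and (s -> (((w or s) -> s) and ((not (w or s)) -> s))).
Before the if: (((not w) or (not s)) -> s) and ((not ((not w) or (not s))) -> (((not s) -> (((not s) -> (s and ((w or s) -> s) and ((not (w or s)) -> s))) and (s -> (((w or s) -> s) and ((not (w or s)) -> s))))) and (s -> (((w or s) -> s) and ((not (w or s)) -> s)))))
Answer: WP = (((not w) or (not s)) -> s) and ((not ((not w) or (not s))) -> (((not s) -> (((not s) -> (s and ((w or s) -> s) and ((not (w or s)) -> s))) and (s -> (((w or s) -> s) and ((not (w or s)) -> s))))) and (s -> (((w or s) -> s) and ((not (w or s)) -> s)))))


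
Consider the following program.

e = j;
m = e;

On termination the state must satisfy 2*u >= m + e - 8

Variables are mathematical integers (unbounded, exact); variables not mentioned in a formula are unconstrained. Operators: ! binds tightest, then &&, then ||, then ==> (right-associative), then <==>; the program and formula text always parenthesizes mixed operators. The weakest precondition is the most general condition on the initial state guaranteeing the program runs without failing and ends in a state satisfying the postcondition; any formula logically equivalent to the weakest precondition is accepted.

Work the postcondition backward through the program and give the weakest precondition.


Working backward. After the program, the postcondition 2*u >= m + e - 8 must hold; in canonical form it is 2*u >= e + m - 8.
Before m := e: 2*u >= 2*e - 8
Before e := j: 2*u >= 2*j - 8
Answer: WP = 2*u >= 2*j - 8


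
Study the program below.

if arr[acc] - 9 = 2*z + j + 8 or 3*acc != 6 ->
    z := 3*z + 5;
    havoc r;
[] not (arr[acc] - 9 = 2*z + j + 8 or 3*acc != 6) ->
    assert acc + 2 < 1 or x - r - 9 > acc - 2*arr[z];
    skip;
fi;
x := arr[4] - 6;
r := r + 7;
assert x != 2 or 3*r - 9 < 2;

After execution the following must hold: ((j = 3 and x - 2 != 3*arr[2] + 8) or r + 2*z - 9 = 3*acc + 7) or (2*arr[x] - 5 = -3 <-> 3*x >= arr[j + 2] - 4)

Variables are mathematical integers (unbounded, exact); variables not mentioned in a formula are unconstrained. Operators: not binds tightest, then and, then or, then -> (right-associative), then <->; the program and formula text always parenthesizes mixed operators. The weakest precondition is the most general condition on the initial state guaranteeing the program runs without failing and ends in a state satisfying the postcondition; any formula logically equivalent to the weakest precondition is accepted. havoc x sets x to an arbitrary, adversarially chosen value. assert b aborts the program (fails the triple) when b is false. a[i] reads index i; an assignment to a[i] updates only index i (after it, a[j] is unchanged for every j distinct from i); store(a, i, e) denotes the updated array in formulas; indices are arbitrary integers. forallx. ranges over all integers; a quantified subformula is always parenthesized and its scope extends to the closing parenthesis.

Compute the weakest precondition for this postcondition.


Working backward. After the program, the postcondition ((j = 3 and x - 2 != 3*arr[2] + 8) or r + 2*z - 9 = 3*acc + 7) or (2*arr[x] - 5 = -3 <-> 3*x >= arr[j + 2] - 4) must hold; in canonical form it is (j = 3 and x != 3*arr[2] + 10) or r + 2*z = 3*acc + 16 or (2*arr[x] = 2 <-> 3*x >= arr[j + 2] - 4).
Before assert x != 2 or 3*r - 9 < 2: (x != 2 or 3*r < 11) and ((j = 3 and x != 3*arr[2] + 10) or r + 2*z = 3*acc + 16 or (2*arr[x] = 2 <-> 3*x >= arr[j + 2] - 4))
Before r := r + 7: (x != 2 or 3*r < -10) and ((j = 3 and x != 3*arr[2] + 10) or r + 2*z = 3*acc + 9 or (2*arr[x] = 2 <-> 3*x >= arr[j + 2] - 4))
Before x := arr[4] - 6: (arr[4] != 8 or 3*r < -10) and ((j = 3 and arr[4] != 3*arr[2] + 16) or r + 2*z = 3*acc + 9 or (2*arr[arr[4] - 6] = 2 <-> 3*arr[4] >= arr[j + 2] + 14))
Then branch requires forall r_1. ((arr[4] != 8 or 3*r_1 < -10) and ((j = 3 and arr[4] != 3*arr[2] + 16) or r_1 + 6*z = 3*acc - 1 or (2*arr[arr[4] - 6] = 2 <-> 3*arr[4] >= arr[j + 2] + 14))); else branch requires (acc < -1 or 2*arr[z] + x > acc + r + 9) and (arr[4] != 8 or 3*r < -10) and ((j = 3 and arr[4] != 3*arr[2] + 16) or r + 2*z = 3*acc + 9 or (2*arr[arr[4] - 6] = 2 <-> 3*arr[4] >= arr[j + 2] + 14)).
Before the if: ((arr[acc] = j + 2*z + 17 or 3*acc != 6) -> (forall r_1. ((arr[4] != 8 or 3*r_1 < -10) and ((j = 3 and arr[4] != 3*arr[2] + 16) or r_1 + 6*z = 3*acc - 1 or (2*arr[arr[4] - 6] = 2 <-> 3*arr[4] >= arr[j + 2] + 14))))) and ((not (arr[acc] = j + 2*z + 17 or 3*acc != 6)) -> ((acc < -1 or 2*arr[z] + x > acc + r + 9) and (arr[4] != 8 or 3*r < -10) and ((j = 3 and arr[4] != 3*arr[2] + 16) or r + 2*z = 3*acc + 9 or (2*arr[arr[4] - 6] = 2 <-> 3*arr[4] >= arr[j + 2] + 14))))
Answer: WP = ((arr[acc] = j + 2*z + 17 or 3*acc != 6) -> (forall r_1. ((arr[4] != 8 or 3*r_1 < -10) and ((j = 3 and arr[4] != 3*arr[2] + 16) or r_1 + 6*z = 3*acc - 1 or (2*arr[arr[4] - 6] = 2 <-> 3*arr[4] >= arr[j + 2] + 14))))) and ((not (arr[acc] = j + 2*z + 17 or 3*acc != 6)) -> ((acc < -1 or 2*arr[z] + x > acc + r + 9) and (arr[4] != 8 or 3*r < -10) and ((j = 3 and arr[4] != 3*arr[2] + 16) or r + 2*z = 3*acc + 9 or (2*arr[arr[4] - 6] = 2 <-> 3*arr[4] >= arr[j + 2] + 14))))


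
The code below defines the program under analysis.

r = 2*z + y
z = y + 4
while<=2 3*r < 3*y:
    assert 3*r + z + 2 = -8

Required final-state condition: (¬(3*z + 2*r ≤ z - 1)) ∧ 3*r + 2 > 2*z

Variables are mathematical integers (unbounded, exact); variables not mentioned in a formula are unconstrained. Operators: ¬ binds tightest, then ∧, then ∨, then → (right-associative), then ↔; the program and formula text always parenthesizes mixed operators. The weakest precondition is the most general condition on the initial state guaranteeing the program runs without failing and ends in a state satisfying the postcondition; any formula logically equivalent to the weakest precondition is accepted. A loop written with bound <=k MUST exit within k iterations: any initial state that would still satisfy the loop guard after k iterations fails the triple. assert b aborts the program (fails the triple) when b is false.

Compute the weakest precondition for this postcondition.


Working backward. After the program, the postcondition (¬(3*z + 2*r ≤ z - 1)) ∧ 3*r + 2 > 2*z must hold; in canonical form it is (¬(2*r + 2*z ≤ -1)) ∧ 3*r > 2*z - 2.
Before the loop (bound <=2), unroll the exhaustion recursion (WP_0 = exit-now case; WP_j = one more guarded iteration, up to j = 2):
  WP_0: (¬(3*r < 3*y)) ∧ (¬(2*r + 2*z ≤ -1)) ∧ 3*r > 2*z - 2
  WP_1: (3*r < 3*y → (3*r + z = -10 ∧ (¬(3*r < 3*y)) ∧ (¬(2*r + 2*z ≤ -1)) ∧ 3*r > 2*z - 2)) ∧ ((¬(3*r < 3*y)) → ((¬(2*r + 2*z ≤ -1)) ∧ 3*r > 2*z - 2))
  WP_2: (3*r < 3*y → (3*r + z = -10 ∧ (3*r < 3*y → (3*r + z = -10 ∧ (¬(3*r < 3*y)) ∧ (¬(2*r + 2*z ≤ -1)) ∧ 3*r > 2*z - 2)) ∧ ((¬(3*r < 3*y)) → ((¬(2*r + 2*z ≤ -1)) ∧ 3*r > 2*z - 2)))) ∧ ((¬(3*r < 3*y)) → ((¬(2*r + 2*z ≤ -1)) ∧ 3*r > 2*z - 2))
So before the loop: (3*r < 3*y → (3*r + z = -10 ∧ (3*r < 3*y → (3*r + z = -10 ∧ (¬(3*r < 3*y)) ∧ (¬(2*r + 2*z ≤ -1)) ∧ 3*r > 2*z - 2)) ∧ ((¬(3*r < 3*y)) → ((¬(2*r + 2*z ≤ -1)) ∧ 3*r > 2*z - 2)))) ∧ ((¬(3*r < 3*y)) → ((¬(2*r + 2*z ≤ -1)) ∧ 3*r > 2*z - 2))
Before z := y + 4: (3*r < 3*y → (3*r + y = -14 ∧ (3*r < 3*y → (3*r + y = -14 ∧ (¬(3*r < 3*y)) ∧ (¬(2*r + 2*y ≤ -9)) ∧ 3*r > 2*y + 6)) ∧ ((¬(3*r < 3*y)) → ((¬(2*r + 2*y ≤ -9)) ∧ 3*r > 2*y + 6)))) ∧ ((¬(3*r < 3*y)) → ((¬(2*r + 2*y ≤ -9)) ∧ 3*r > 2*y + 6))
Before r := 2*z + y: (6*z < 0 → (4*y + 6*z = -14 ∧ (6*z < 0 → (4*y + 6*z = -14 ∧ (¬(6*z < 0)) ∧ (¬(4*y + 4*z ≤ -9)) ∧ y + 6*z > 6)) ∧ ((¬(6*z < 0)) → ((¬(4*y + 4*z ≤ -9)) ∧ y + 6*z > 6)))) ∧ ((¬(6*z < 0)) → ((¬(4*y + 4*z ≤ -9)) ∧ y + 6*z > 6))
Answer: WP = (6*z < 0 → (4*y + 6*z = -14 ∧ (6*z < 0 → (4*y + 6*z = -14 ∧ (¬(6*z < 0)) ∧ (¬(4*y + 4*z ≤ -9)) ∧ y + 6*z > 6)) ∧ ((¬(6*z < 0)) → ((¬(4*y + 4*z ≤ -9)) ∧ y + 6*z > 6)))) ∧ ((¬(6*z < 0)) → ((¬(4*y + 4*z ≤ -9)) ∧ y + 6*z > 6))


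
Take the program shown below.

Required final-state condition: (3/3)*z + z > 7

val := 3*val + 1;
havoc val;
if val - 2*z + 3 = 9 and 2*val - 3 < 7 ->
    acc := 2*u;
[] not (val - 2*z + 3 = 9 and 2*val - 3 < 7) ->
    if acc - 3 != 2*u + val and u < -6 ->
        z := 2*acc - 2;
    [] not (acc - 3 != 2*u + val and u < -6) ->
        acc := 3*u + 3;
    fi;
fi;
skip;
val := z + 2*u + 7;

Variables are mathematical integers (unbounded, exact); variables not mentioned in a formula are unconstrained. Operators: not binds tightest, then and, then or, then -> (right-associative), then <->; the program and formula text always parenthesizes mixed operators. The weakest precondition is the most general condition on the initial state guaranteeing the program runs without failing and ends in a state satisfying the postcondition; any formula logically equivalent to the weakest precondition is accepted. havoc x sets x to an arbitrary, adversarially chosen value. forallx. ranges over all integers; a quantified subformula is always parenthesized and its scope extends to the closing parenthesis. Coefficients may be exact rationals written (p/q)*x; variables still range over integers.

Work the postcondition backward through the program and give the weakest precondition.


Working backward. After the program, the postcondition (3/3)*z + z > 7 must hold; in canonical form it is 2*z > 7.
Before val := z + 2*u + 7: 2*z > 7
Before skip: 2*z > 7
Then branch requires 2*z > 7; else branch requires ((acc != 2*u + val + 3 and u < -6) -> 4*acc > 11) and ((not (acc != 2*u + val + 3 and u < -6)) -> 2*z > 7).
Before the if: ((val = 2*z + 6 and 2*val < 10) -> 2*z > 7) and ((not (val = 2*z + 6 and 2*val < 10)) -> (((acc != 2*u + val + 3 and u < -6) -> 4*acc > 11) and ((not (acc != 2*u + val + 3 and u < -6)) -> 2*z > 7)))
Before havoc val: forall val_1. (((val_1 = 2*z + 6 and 2*val_1 < 10) -> 2*z > 7) and ((not (val_1 = 2*z + 6 and 2*val_1 < 10)) -> (((acc != 2*u + val_1 + 3 and u < -6) -> 4*acc > 11) and ((not (acc != 2*u + val_1 + 3 and u < -6)) -> 2*z > 7))))
Before val := 3*val + 1: forall val_1. (((val_1 = 2*z + 6 and 2*val_1 < 10) -> 2*z > 7) and ((not (val_1 = 2*z + 6 and 2*val_1 < 10)) -> (((acc != 2*u + val_1 + 3 and u < -6) -> 4*acc > 11) and ((not (acc != 2*u + val_1 + 3 and u < -6)) -> 2*z > 7))))
Answer: WP = forall val_1. (((val_1 = 2*z + 6 and 2*val_1 < 10) -> 2*z > 7) and ((not (val_1 = 2*z + 6 and 2*val_1 < 10)) -> (((acc != 2*u + val_1 + 3 and u < -6) -> 4*acc > 11) and ((not (acc != 2*u + val_1 + 3 and u < -6)) -> 2*z > 7))))


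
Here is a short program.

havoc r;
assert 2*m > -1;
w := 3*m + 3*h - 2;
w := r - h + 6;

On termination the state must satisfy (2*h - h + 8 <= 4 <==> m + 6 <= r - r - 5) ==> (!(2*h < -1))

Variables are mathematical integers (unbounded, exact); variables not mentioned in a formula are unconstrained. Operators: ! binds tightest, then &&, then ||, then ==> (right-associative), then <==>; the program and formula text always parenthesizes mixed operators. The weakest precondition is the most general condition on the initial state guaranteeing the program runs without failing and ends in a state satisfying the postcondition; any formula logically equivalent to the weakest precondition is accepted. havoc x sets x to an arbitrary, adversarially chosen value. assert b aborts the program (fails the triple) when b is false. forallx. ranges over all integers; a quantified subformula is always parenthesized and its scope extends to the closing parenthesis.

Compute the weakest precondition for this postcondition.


Working backward. After the program, the postcondition (2*h - h + 8 <= 4 <==> m + 6 <= r - r - 5) ==> (!(2*h < -1)) must hold; in canonical form it is (h <= -4 <==> m <= -11) ==> (!(2*h < -1)).
Before w := r - h + 6: (h <= -4 <==> m <= -11) ==> (!(2*h < -1))
Before w := 3*m + 3*h - 2: (h <= -4 <==> m <= -11) ==> (!(2*h < -1))
Before assert 2*m > -1: 2*m > -1 && ((h <= -4 <==> m <= -11) ==> (!(2*h < -1)))
Before havoc r: 2*m > -1 && ((h <= -4 <==> m <= -11) ==> (!(2*h < -1)))
Answer: WP = 2*m > -1 && ((h <= -4 <==> m <= -11) ==> (!(2*h < -1)))


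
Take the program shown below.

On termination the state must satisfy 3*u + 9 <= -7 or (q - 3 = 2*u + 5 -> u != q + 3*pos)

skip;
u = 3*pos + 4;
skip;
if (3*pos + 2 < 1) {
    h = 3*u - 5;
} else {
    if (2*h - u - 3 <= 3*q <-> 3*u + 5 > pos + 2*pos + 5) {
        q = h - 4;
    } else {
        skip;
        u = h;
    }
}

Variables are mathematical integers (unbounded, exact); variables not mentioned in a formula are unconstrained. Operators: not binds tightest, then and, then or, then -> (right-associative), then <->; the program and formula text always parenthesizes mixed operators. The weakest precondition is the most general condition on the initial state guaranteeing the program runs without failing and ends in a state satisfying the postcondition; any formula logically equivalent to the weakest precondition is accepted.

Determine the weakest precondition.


Working backward. After the program, the postcondition 3*u + 9 <= -7 or (q - 3 = 2*u + 5 -> u != q + 3*pos) must hold; in canonical form it is 3*u <= -16 or (q = 2*u + 8 -> u != 3*pos + q).
Then branch requires 3*u <= -16 or (q = 2*u + 8 -> u != 3*pos + q); else branch requires ((2*h <= 3*q + u + 3 <-> 3*u > 3*pos) -> (3*u <= -16 or (h = 2*u + 12 -> u != h + 3*pos - 4))) and ((not (2*h <= 3*q + u + 3 <-> 3*u > 3*pos)) -> (3*h <= -16 or (q = 2*h + 8 -> h != 3*pos + q))).
Before the if: (3*pos < -1 -> (3*u <= -16 or (q = 2*u + 8 -> u != 3*pos + q))) and ((not (3*pos < -1)) -> (((2*h <= 3*q + u + 3 <-> 3*u > 3*pos) -> (3*u <= -16 or (h = 2*u + 12 -> u != h + 3*pos - 4))) and ((not (2*h <= 3*q + u + 3 <-> 3*u > 3*pos)) -> (3*h <= -16 or (q = 2*h + 8 -> h != 3*pos + q)))))
Before skip: (3*pos < -1 -> (3*u <= -16 or (q = 2*u + 8 -> u != 3*pos + q))) and ((not (3*pos < -1)) -> (((2*h <= 3*q + u + 3 <-> 3*u > 3*pos) -> (3*u <= -16 or (h = 2*u + 12 -> u != h + 3*pos - 4))) and ((not (2*h <= 3*q + u + 3 <-> 3*u > 3*pos)) -> (3*h <= -16 or (q = 2*h + 8 -> h != 3*pos + q)))))
Before u := 3*pos + 4: (3*pos < -1 -> (9*pos <= -28 or (q = 6*pos + 16 -> q != 4))) and ((not (3*pos < -1)) -> (((2*h <= 3*pos + 3*q + 7 <-> 6*pos > -12) -> (9*pos <= -28 or (h = 6*pos + 20 -> h != 8))) and ((not (2*h <= 3*pos + 3*q + 7 <-> 6*pos > -12)) -> (3*h <= -16 or (q = 2*h + 8 -> h != 3*pos + q)))))
Before skip: (3*pos < -1 -> (9*pos <= -28 or (q = 6*pos + 16 -> q != 4))) and ((not (3*pos < -1)) -> (((2*h <= 3*pos + 3*q + 7 <-> 6*pos > -12) -> (9*pos <= -28 or (h = 6*pos + 20 -> h != 8))) and ((not (2*h <= 3*pos + 3*q + 7 <-> 6*pos > -12)) -> (3*h <= -16 or (q = 2*h + 8 -> h != 3*pos + q)))))
Answer: WP = (3*pos < -1 -> (9*pos <= -28 or (q = 6*pos + 16 -> q != 4))) and ((not (3*pos < -1)) -> (((2*h <= 3*pos + 3*q + 7 <-> 6*pos > -12) -> (9*pos <= -28 or (h = 6*pos + 20 -> h != 8))) and ((not (2*h <= 3*pos + 3*q + 7 <-> 6*pos > -12)) -> (3*h <= -16 or (q = 2*h + 8 -> h != 3*pos + q)))))


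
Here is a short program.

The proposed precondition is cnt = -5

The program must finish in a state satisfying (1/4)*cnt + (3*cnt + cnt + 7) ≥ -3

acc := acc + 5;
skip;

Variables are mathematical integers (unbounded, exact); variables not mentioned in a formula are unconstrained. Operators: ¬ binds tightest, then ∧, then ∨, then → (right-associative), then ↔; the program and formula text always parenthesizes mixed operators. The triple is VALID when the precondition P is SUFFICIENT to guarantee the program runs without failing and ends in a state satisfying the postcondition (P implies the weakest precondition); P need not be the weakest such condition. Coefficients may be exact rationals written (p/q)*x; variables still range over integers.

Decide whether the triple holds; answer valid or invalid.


Working backward. After the program, the postcondition (1/4)*cnt + (3*cnt + cnt + 7) ≥ -3 must hold; in canonical form it is (17/4)*cnt ≥ -10.
Before skip: (17/4)*cnt ≥ -10
Before acc := acc + 5: (17/4)*cnt ≥ -10
The weakest precondition is (17/4)*cnt ≥ -10.
Check whether cnt = -5 implies it.
Countermodel: at the initial state cnt = -5, the precondition holds but the weakest precondition fails.
Answer: invalid


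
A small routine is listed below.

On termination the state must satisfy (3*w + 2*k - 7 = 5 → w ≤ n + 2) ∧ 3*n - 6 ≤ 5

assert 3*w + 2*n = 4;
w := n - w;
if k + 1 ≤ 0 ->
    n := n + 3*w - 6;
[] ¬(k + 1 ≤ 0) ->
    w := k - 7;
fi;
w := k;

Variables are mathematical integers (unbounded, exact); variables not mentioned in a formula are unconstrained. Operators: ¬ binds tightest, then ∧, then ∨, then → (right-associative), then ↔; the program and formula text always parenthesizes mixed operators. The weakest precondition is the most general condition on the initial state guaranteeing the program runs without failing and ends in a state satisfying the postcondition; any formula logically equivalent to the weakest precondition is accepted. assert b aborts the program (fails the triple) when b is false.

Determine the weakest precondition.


Working backward. After the program, the postcondition (3*w + 2*k - 7 = 5 → w ≤ n + 2) ∧ 3*n - 6 ≤ 5 must hold; in canonical form it is (2*k + 3*w = 12 → w ≤ n + 2) ∧ 3*n ≤ 11.
Before w := k: (5*k = 12 → k ≤ n + 2) ∧ 3*n ≤ 11
Then branch requires (5*k = 12 → k ≤ n + 3*w - 4) ∧ 3*n + 9*w ≤ 29; else branch requires (5*k = 12 → k ≤ n + 2) ∧ 3*n ≤ 11.
Before the if: (k ≤ -1 → ((5*k = 12 → k ≤ n + 3*w - 4) ∧ 3*n + 9*w ≤ 29)) ∧ ((¬(k ≤ -1)) → ((5*k = 12 → k ≤ n + 2) ∧ 3*n ≤ 11))
Before w := n - w: (k ≤ -1 → ((5*k = 12 → k + 3*w ≤ 4*n - 4) ∧ 12*n ≤ 9*w + 29)) ∧ ((¬(k ≤ -1)) → ((5*k = 12 → k ≤ n + 2) ∧ 3*n ≤ 11))
Before assert 3*w + 2*n = 4: 2*n + 3*w = 4 ∧ (k ≤ -1 → ((5*k = 12 → k + 3*w ≤ 4*n - 4) ∧ 12*n ≤ 9*w + 29)) ∧ ((¬(k ≤ -1)) → ((5*k = 12 → k ≤ n + 2) ∧ 3*n ≤ 11))
Answer: WP = 2*n + 3*w = 4 ∧ (k ≤ -1 → ((5*k = 12 → k + 3*w ≤ 4*n - 4) ∧ 12*n ≤ 9*w + 29)) ∧ ((¬(k ≤ -1)) → ((5*k = 12 → k ≤ n + 2) ∧ 3*n ≤ 11))


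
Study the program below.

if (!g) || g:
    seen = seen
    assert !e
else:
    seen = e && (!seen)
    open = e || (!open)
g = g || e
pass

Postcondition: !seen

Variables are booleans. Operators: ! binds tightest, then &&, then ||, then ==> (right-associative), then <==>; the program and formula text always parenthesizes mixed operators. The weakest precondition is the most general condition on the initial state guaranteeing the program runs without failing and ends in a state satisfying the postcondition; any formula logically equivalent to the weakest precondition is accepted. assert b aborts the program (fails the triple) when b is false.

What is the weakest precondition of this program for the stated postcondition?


Working backward. After the program, !seen must hold.
Before skip: !seen
Before g := g || e: !seen
Then branch requires (!e) && (!seen); else branch requires !(e && (!seen)).
Before the if: (!e) && (!seen)
Answer: WP = (!e) && (!seen)


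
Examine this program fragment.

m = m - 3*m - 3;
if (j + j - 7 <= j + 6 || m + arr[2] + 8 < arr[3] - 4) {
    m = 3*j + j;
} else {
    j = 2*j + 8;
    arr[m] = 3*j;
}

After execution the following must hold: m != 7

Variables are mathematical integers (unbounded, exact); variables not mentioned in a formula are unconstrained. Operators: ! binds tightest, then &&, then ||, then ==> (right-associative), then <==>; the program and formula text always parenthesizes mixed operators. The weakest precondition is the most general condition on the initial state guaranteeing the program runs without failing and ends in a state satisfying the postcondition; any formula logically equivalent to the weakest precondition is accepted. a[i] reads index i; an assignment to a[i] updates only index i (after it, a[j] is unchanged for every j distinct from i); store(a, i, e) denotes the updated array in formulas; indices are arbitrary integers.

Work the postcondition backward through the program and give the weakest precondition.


Working backward. After the program, m != 7 must hold.
Then branch requires 4*j != 7; else branch requires m != 7.
Before the if: ((j <= 13 || arr[2] + m < arr[3] - 12) ==> 4*j != 7) && ((!(j <= 13 || arr[2] + m < arr[3] - 12)) ==> m != 7)
Before m := m - 3*m - 3: ((j <= 13 || arr[2] < arr[3] + 2*m - 9) ==> 4*j != 7) && ((!(j <= 13 || arr[2] < arr[3] + 2*m - 9)) ==> 2*m != -10)
Answer: WP = ((j <= 13 || arr[2] < arr[3] + 2*m - 9) ==> 4*j != 7) && ((!(j <= 13 || arr[2] < arr[3] + 2*m - 9)) ==> 2*m != -10)


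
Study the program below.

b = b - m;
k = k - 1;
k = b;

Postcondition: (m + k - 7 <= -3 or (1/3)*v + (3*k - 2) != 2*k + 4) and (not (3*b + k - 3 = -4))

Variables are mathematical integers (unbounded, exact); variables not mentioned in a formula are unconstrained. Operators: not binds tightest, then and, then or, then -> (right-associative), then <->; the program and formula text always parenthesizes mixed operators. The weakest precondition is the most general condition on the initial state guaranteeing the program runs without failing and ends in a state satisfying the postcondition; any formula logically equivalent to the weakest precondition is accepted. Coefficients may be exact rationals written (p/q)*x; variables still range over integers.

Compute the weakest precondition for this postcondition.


Working backward. After the program, the postcondition (m + k - 7 <= -3 or (1/3)*v + (3*k - 2) != 2*k + 4) and (not (3*b + k - 3 = -4)) must hold; in canonical form it is (k + m <= 4 or k + (1/3)*v != 6) and (not (3*b + k = -1)).
Before k := b: (b + m <= 4 or b + (1/3)*v != 6) and (not (4*b = -1))
Before k := k - 1: (b + m <= 4 or b + (1/3)*v != 6) and (not (4*b = -1))
Before b := b - m: (b <= 4 or b + (1/3)*v != m + 6) and (not (4*b = 4*m - 1))
Answer: WP = (b <= 4 or b + (1/3)*v != m + 6) and (not (4*b = 4*m - 1))


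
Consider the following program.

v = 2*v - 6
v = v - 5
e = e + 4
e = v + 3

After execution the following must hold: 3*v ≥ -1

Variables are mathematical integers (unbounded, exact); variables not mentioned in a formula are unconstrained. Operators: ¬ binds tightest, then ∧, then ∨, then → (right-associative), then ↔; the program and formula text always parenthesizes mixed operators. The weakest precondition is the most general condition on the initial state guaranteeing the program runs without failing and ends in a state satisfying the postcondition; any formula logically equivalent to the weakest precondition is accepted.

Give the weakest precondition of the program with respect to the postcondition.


Working backward. After the program, 3*v ≥ -1 must hold.
Before e := v + 3: 3*v ≥ -1
Before e := e + 4: 3*v ≥ -1
Before v := v - 5: 3*v ≥ 14
Before v := 2*v - 6: 6*v ≥ 32
Answer: WP = 6*v ≥ 32


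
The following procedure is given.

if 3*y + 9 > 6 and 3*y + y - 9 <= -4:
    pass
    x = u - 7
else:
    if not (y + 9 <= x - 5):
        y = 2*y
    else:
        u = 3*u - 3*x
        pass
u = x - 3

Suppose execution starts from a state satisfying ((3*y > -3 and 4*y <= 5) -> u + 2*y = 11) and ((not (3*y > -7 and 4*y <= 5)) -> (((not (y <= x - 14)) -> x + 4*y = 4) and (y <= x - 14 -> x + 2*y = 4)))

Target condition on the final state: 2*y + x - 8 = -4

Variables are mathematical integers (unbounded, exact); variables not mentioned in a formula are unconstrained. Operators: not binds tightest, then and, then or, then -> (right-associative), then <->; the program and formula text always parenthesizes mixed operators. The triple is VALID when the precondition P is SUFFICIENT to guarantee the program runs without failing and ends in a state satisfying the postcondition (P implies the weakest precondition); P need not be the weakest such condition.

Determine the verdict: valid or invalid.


Working backward. After the program, the postcondition 2*y + x - 8 = -4 must hold; in canonical form it is x + 2*y = 4.
Before u := x - 3: x + 2*y = 4
Then branch requires u + 2*y = 11; else branch requires ((not (y <= x - 14)) -> x + 4*y = 4) and (y <= x - 14 -> x + 2*y = 4).
Before the if: ((3*y > -3 and 4*y <= 5) -> u + 2*y = 11) and ((not (3*y > -3 and 4*y <= 5)) -> (((not (y <= x - 14)) -> x + 4*y = 4) and (y <= x - 14 -> x + 2*y = 4)))
The weakest precondition is ((3*y > -3 and 4*y <= 5) -> u + 2*y = 11) and ((not (3*y > -3 and 4*y <= 5)) -> (((not (y <= x - 14)) -> x + 4*y = 4) and (y <= x - 14 -> x + 2*y = 4))).
Check whether ((3*y > -3 and 4*y <= 5) -> u + 2*y = 11) and ((not (3*y > -7 and 4*y <= 5)) -> (((not (y <= x - 14)) -> x + 4*y = 4) and (y <= x - 14 -> x + 2*y = 4))) implies it.
Countermodel: at the initial state u = 0, x = 6, y = -1, the precondition holds but the weakest precondition fails.
Answer: invalid


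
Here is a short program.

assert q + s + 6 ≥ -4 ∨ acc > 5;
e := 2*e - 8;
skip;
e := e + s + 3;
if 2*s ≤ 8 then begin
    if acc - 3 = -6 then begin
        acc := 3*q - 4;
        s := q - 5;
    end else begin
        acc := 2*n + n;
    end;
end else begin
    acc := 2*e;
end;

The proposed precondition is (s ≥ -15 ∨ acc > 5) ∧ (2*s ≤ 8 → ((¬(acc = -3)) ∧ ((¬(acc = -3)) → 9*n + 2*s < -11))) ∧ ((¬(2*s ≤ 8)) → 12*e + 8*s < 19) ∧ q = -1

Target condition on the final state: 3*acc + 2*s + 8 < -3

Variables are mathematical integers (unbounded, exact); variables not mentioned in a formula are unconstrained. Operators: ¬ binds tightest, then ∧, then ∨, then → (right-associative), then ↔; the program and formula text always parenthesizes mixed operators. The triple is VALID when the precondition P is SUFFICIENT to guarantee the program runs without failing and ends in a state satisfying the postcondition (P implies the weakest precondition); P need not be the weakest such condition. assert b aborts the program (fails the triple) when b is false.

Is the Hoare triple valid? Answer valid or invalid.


Working backward. After the program, the postcondition 3*acc + 2*s + 8 < -3 must hold; in canonical form it is 3*acc + 2*s < -11.
Then branch requires (acc = -3 → 11*q < 11) ∧ ((¬(acc = -3)) → 9*n + 2*s < -11); else branch requires 6*e + 2*s < -11.
Before the if: (2*s ≤ 8 → ((acc = -3 → 11*q < 11) ∧ ((¬(acc = -3)) → 9*n + 2*s < -11))) ∧ ((¬(2*s ≤ 8)) → 6*e + 2*s < -11)
Before e := e + s + 3: (2*s ≤ 8 → ((acc = -3 → 11*q < 11) ∧ ((¬(acc = -3)) → 9*n + 2*s < -11))) ∧ ((¬(2*s ≤ 8)) → 6*e + 8*s < -29)
Before skip: (2*s ≤ 8 → ((acc = -3 → 11*q < 11) ∧ ((¬(acc = -3)) → 9*n + 2*s < -11))) ∧ ((¬(2*s ≤ 8)) → 6*e + 8*s < -29)
Before e := 2*e - 8: (2*s ≤ 8 → ((acc = -3 → 11*q < 11) ∧ ((¬(acc = -3)) → 9*n + 2*s < -11))) ∧ ((¬(2*s ≤ 8)) → 12*e + 8*s < 19)
Before assert q + s + 6 ≥ -4 ∨ acc > 5: (q + s ≥ -10 ∨ acc > 5) ∧ (2*s ≤ 8 → ((acc = -3 → 11*q < 11) ∧ ((¬(acc = -3)) → 9*n + 2*s < -11))) ∧ ((¬(2*s ≤ 8)) → 12*e + 8*s < 19)
The weakest precondition is (q + s ≥ -10 ∨ acc > 5) ∧ (2*s ≤ 8 → ((acc = -3 → 11*q < 11) ∧ ((¬(acc = -3)) → 9*n + 2*s < -11))) ∧ ((¬(2*s ≤ 8)) → 12*e + 8*s < 19).
Check whether (s ≥ -15 ∨ acc > 5) ∧ (2*s ≤ 8 → ((¬(acc = -3)) ∧ ((¬(acc = -3)) → 9*n + 2*s < -11))) ∧ ((¬(2*s ≤ 8)) → 12*e + 8*s < 19) ∧ q = -1 implies it.
Countermodel: at the initial state acc = -4, e = 0, n = 0, q = -1, s = -10, the precondition holds but the weakest precondition fails.
Answer: invalid


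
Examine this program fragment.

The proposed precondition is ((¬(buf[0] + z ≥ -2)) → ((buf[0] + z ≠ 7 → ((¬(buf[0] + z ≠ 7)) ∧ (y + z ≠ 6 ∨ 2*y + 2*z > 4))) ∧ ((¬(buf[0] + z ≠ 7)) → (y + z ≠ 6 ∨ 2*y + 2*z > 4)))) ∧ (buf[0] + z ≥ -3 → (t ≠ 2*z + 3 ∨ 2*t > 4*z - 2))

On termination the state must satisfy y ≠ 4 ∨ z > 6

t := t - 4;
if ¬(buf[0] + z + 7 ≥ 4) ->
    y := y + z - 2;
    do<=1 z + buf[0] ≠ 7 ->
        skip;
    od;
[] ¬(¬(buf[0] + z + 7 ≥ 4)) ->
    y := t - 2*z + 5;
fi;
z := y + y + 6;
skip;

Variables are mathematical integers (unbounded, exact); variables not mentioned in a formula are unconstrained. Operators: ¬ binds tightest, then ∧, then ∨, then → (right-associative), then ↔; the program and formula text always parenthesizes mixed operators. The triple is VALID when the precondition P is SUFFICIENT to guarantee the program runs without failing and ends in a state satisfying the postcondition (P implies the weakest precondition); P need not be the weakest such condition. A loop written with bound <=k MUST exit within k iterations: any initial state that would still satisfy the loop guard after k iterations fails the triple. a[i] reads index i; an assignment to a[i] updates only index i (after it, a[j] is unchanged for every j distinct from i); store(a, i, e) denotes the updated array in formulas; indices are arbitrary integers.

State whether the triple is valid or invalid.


Working backward. After the program, y ≠ 4 ∨ z > 6 must hold.
Before skip: y ≠ 4 ∨ z > 6
Before z := y + y + 6: y ≠ 4 ∨ 2*y > 0
Then branch requires (buf[0] + z ≠ 7 → ((¬(buf[0] + z ≠ 7)) ∧ (y + z ≠ 6 ∨ 2*y + 2*z > 4))) ∧ ((¬(buf[0] + z ≠ 7)) → (y + z ≠ 6 ∨ 2*y + 2*z > 4)); else branch requires t ≠ 2*z - 1 ∨ 2*t > 4*z - 10.
Before the if: ((¬(buf[0] + z ≥ -3)) → ((buf[0] + z ≠ 7 → ((¬(buf[0] + z ≠ 7)) ∧ (y + z ≠ 6 ∨ 2*y + 2*z > 4))) ∧ ((¬(buf[0] + z ≠ 7)) → (y + z ≠ 6 ∨ 2*y + 2*z > 4)))) ∧ (buf[0] + z ≥ -3 → (t ≠ 2*z - 1 ∨ 2*t > 4*z - 10))
Before t := t - 4: ((¬(buf[0] + z ≥ -3)) → ((buf[0] + z ≠ 7 → ((¬(buf[0] + z ≠ 7)) ∧ (y + z ≠ 6 ∨ 2*y + 2*z > 4))) ∧ ((¬(buf[0] + z ≠ 7)) → (y + z ≠ 6 ∨ 2*y + 2*z > 4)))) ∧ (buf[0] + z ≥ -3 → (t ≠ 2*z + 3 ∨ 2*t > 4*z - 2))
The weakest precondition is ((¬(buf[0] + z ≥ -3)) → ((buf[0] + z ≠ 7 → ((¬(buf[0] + z ≠ 7)) ∧ (y + z ≠ 6 ∨ 2*y + 2*z > 4))) ∧ ((¬(buf[0] + z ≠ 7)) → (y + z ≠ 6 ∨ 2*y + 2*z > 4)))) ∧ (buf[0] + z ≥ -3 → (t ≠ 2*z + 3 ∨ 2*t > 4*z - 2)).
Check whether ((¬(buf[0] + z ≥ -2)) → ((buf[0] + z ≠ 7 → ((¬(buf[0] + z ≠ 7)) ∧ (y + z ≠ 6 ∨ 2*y + 2*z > 4))) ∧ ((¬(buf[0] + z ≠ 7)) → (y + z ≠ 6 ∨ 2*y + 2*z > 4)))) ∧ (buf[0] + z ≥ -3 → (t ≠ 2*z + 3 ∨ 2*t > 4*z - 2)) implies it.
Every state satisfying the precondition satisfies the weakest precondition: the implication holds.
Answer: valid
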